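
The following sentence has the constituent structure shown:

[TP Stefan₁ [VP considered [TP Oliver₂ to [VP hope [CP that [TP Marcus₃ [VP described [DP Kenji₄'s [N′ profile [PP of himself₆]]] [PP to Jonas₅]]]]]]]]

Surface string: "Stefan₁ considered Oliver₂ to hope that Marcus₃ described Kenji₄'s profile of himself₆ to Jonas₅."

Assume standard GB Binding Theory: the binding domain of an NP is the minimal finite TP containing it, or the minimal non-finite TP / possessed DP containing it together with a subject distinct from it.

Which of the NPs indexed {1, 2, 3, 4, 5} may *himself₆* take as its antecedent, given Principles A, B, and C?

*himself* is an anaphor, so Principle A applies: it must be bound in its binding domain.
Binding domain of *himself₆*: the possessed DP, whose subject is Kenji₄.
*Stefan₁* c-commands the anaphor but is outside its binding domain → cannot satisfy Principle A.
*Oliver₂* c-commands the anaphor but is outside its binding domain → cannot satisfy Principle A.
*Marcus₃* c-commands the anaphor but is outside its binding domain → cannot satisfy Principle A.
*Kenji₄* c-commands the anaphor within its binding domain → licit binder.
*Jonas₅* does not c-command the anaphor → cannot bind it.

{4}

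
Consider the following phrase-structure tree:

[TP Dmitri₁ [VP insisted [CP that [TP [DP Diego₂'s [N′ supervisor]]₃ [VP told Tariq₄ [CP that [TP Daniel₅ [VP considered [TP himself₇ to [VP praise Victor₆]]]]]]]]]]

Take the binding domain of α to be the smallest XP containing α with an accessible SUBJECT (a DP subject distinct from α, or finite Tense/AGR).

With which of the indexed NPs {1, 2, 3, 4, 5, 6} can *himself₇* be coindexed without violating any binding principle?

{5}

*himself* is an anaphor, so Principle A applies: it must be bound in its binding domain.
Binding domain of *himself₇*: the embedded TP, whose subject is Daniel₅.
*Dmitri₁* c-commands the anaphor but is outside its binding domain → cannot satisfy Principle A.
*Diego₂* does not c-command the anaphor → cannot bind it.
*[Diego₂'s supervisor]₃* c-commands the anaphor but is outside its binding domain → cannot satisfy Principle A.
*Tariq₄* c-commands the anaphor but is outside its binding domain → cannot satisfy Principle A.
*Daniel₅* c-commands the anaphor within its binding domain → licit binder.
*Victor₆* does not c-command the anaphor → cannot bind it.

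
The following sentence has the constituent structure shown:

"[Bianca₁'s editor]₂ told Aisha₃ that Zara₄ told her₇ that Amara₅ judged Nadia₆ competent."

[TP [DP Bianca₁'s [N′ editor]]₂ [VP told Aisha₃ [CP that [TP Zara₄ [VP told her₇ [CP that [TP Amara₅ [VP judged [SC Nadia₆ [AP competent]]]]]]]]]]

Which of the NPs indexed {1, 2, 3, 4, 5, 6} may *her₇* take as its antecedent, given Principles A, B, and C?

*her* is a pronoun, so Principle B applies: it must be free in its binding domain.
Binding domain of *her₇*: the embedded TP, whose subject is Zara₄.
*Bianca₁* and the pronoun do not c-command one another → neither Principle B nor Principle C is at stake; coindexation permitted.
*[Bianca₁'s editor]₂* c-commands the pronoun but from outside its binding domain, and is not c-commanded by it → coindexation permitted.
*Aisha₃* c-commands the pronoun but from outside its binding domain, and is not c-commanded by it → coindexation permitted.
*Zara₄* c-commands the pronoun within its binding domain → coindexation would violate Principle B.
*Amara₅*: the pronoun c-commands this R-expression → coindexation would violate Principle C on *Amara₅*.
*Nadia₆*: the pronoun c-commands this R-expression → coindexation would violate Principle C on *Nadia₆*.

{1, 2, 3}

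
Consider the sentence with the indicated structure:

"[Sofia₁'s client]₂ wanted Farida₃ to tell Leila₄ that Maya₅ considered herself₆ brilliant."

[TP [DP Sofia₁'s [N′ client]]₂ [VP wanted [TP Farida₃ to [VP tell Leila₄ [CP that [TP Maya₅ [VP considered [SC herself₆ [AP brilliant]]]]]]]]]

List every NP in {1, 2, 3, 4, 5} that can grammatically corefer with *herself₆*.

{5}

*herself* is an anaphor, so Principle A applies: it must be bound in its binding domain.
Binding domain of *herself₆*: the embedded TP, whose subject is Maya₅.
*Sofia₁* does not c-command the anaphor → cannot bind it.
*[Sofia₁'s client]₂* c-commands the anaphor but is outside its binding domain → cannot satisfy Principle A.
*Farida₃* c-commands the anaphor but is outside its binding domain → cannot satisfy Principle A.
*Leila₄* c-commands the anaphor but is outside its binding domain → cannot satisfy Principle A.
*Maya₅* c-commands the anaphor within its binding domain → licit binder.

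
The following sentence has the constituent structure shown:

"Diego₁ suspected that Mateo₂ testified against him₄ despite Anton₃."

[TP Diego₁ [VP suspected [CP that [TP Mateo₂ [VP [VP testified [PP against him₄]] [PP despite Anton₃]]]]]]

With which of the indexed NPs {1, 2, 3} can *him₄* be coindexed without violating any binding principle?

*him* is a pronoun, so Principle B applies: it must be free in its binding domain.
Binding domain of *him₄*: the embedded TP, whose subject is Mateo₂.
*Diego₁* c-commands the pronoun but from outside its binding domain, and is not c-commanded by it → coindexation permitted.
*Mateo₂* c-commands the pronoun within its binding domain → coindexation would violate Principle B.
*Anton₃* and the pronoun do not c-command one another → neither Principle B nor Principle C is at stake; coindexation permitted.

{1, 3}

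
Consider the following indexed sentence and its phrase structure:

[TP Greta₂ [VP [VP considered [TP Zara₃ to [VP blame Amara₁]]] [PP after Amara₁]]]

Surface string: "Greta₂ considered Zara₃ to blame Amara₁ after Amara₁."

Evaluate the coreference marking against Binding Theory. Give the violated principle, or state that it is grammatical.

grammatical

The two coindexed NPs are *Amara₁* and *Amara₁*.
*Amara₁* is an R-expression; no coindexed NP c-commands it, so Principle C holds.
*Amara₁* is an R-expression; *Amara₁* does not c-command it, and no other NP shares its index, so Principle C is satisfied.
All principles are respected.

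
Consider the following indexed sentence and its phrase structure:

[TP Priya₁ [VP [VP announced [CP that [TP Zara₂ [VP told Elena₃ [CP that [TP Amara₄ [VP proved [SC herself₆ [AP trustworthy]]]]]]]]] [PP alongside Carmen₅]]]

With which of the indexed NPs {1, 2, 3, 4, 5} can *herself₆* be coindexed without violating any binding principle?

{4}

*herself* is an anaphor, so Principle A applies: it must be bound in its binding domain.
Binding domain of *herself₆*: the embedded TP, whose subject is Amara₄.
*Priya₁* c-commands the anaphor but is outside its binding domain → cannot satisfy Principle A.
*Zara₂* c-commands the anaphor but is outside its binding domain → cannot satisfy Principle A.
*Elena₃* c-commands the anaphor but is outside its binding domain → cannot satisfy Principle A.
*Amara₄* c-commands the anaphor within its binding domain → licit binder.
*Carmen₅* does not c-command the anaphor → cannot bind it.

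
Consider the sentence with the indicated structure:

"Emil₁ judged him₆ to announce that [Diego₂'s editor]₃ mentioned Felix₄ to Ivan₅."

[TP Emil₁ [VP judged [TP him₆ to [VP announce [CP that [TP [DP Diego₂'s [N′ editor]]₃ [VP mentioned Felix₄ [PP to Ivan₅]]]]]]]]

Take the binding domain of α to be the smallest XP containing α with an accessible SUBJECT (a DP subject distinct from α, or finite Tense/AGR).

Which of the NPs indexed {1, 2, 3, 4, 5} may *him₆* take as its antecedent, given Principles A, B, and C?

*him* is a pronoun, so Principle B applies: it must be free in its binding domain.
Binding domain of *him₆*: the matrix TP, whose subject is Emil₁.
*Emil₁* c-commands the pronoun within its binding domain → coindexation would violate Principle B.
*Diego₂*: the pronoun c-commands this R-expression → coindexation would violate Principle C on *Diego₂*.
*[Diego₂'s editor]₃*: the pronoun c-commands this R-expression → coindexation would violate Principle C on *[Diego₂'s editor]₃*.
*Felix₄*: the pronoun c-commands this R-expression → coindexation would violate Principle C on *Felix₄*.
*Ivan₅*: the pronoun c-commands this R-expression → coindexation would violate Principle C on *Ivan₅*.

none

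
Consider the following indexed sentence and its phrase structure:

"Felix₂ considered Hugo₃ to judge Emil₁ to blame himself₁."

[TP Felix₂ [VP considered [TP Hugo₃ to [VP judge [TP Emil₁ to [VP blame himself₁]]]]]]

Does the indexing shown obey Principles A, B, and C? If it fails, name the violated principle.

The two coindexed NPs are *Emil₁* and *himself₁*.
*himself₁* is an anaphor; its binding domain is the embedded TP, whose subject is Emil₁. *Emil₁* c-commands it within that domain and shares its index, so Principle A is satisfied.
*Emil₁* is an R-expression; *himself₁* does not c-command it, and no other NP shares its index, so Principle C is satisfied.
All principles are respected.

grammatical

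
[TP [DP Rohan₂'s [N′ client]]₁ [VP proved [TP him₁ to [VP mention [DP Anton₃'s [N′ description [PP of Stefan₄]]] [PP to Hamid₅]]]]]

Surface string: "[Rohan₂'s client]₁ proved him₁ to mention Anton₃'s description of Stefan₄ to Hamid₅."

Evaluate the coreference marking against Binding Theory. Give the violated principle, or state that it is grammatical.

The two coindexed NPs are *[Rohan₂'s client]₁* and *him₁*.
*him₁* is a pronoun. Its binding domain is the matrix TP, whose subject is [Rohan₂'s client]₁.
*[Rohan₂'s client]₁* c-commands it within that domain and carries the same index.
The pronoun is locally bound → Principle B violation.

Principle B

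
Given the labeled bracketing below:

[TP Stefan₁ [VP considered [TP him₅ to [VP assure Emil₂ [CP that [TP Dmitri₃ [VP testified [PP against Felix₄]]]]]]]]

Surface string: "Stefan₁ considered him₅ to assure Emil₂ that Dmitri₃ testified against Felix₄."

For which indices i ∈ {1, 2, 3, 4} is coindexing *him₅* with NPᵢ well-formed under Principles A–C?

none

*him* is a pronoun, so Principle B applies: it must be free in its binding domain.
Binding domain of *him₅*: the matrix TP, whose subject is Stefan₁.
*Stefan₁* c-commands the pronoun within its binding domain → coindexation would violate Principle B.
*Emil₂*: the pronoun c-commands this R-expression → coindexation would violate Principle C on *Emil₂*.
*Dmitri₃*: the pronoun c-commands this R-expression → coindexation would violate Principle C on *Dmitri₃*.
*Felix₄*: the pronoun c-commands this R-expression → coindexation would violate Principle C on *Felix₄*.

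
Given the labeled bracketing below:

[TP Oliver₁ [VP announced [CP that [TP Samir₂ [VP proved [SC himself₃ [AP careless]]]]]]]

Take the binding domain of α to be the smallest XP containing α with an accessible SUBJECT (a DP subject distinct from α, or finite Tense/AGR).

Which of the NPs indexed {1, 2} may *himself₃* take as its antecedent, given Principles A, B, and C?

*himself* is an anaphor, so Principle A applies: it must be bound in its binding domain.
Binding domain of *himself₃*: the embedded TP, whose subject is Samir₂.
*Oliver₁* c-commands the anaphor but is outside its binding domain → cannot satisfy Principle A.
*Samir₂* c-commands the anaphor within its binding domain → licit binder.

{2}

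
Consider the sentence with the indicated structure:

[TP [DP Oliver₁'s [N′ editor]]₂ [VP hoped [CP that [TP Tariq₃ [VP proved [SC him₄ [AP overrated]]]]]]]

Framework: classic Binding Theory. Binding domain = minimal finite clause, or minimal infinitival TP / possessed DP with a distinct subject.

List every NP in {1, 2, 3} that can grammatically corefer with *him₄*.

*him* is a pronoun, so Principle B applies: it must be free in its binding domain.
Binding domain of *him₄*: the embedded TP, whose subject is Tariq₃.
*Oliver₁* and the pronoun do not c-command one another → neither Principle B nor Principle C is at stake; coindexation permitted.
*[Oliver₁'s editor]₂* c-commands the pronoun but from outside its binding domain, and is not c-commanded by it → coindexation permitted.
*Tariq₃* c-commands the pronoun within its binding domain → coindexation would violate Principle B.

{1, 2}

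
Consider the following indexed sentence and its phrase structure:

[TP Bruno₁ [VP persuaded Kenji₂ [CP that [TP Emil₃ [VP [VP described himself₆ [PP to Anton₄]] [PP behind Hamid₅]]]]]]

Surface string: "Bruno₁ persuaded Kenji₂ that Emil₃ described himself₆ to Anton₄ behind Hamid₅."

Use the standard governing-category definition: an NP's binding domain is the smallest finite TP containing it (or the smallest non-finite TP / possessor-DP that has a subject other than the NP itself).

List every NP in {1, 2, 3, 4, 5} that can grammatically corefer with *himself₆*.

{3}

*himself* is an anaphor, so Principle A applies: it must be bound in its binding domain.
Binding domain of *himself₆*: the embedded TP, whose subject is Emil₃.
*Bruno₁* c-commands the anaphor but is outside its binding domain → cannot satisfy Principle A.
*Kenji₂* c-commands the anaphor but is outside its binding domain → cannot satisfy Principle A.
*Emil₃* c-commands the anaphor within its binding domain → licit binder.
*Anton₄* does not c-command the anaphor → cannot bind it.
*Hamid₅* does not c-command the anaphor → cannot bind it.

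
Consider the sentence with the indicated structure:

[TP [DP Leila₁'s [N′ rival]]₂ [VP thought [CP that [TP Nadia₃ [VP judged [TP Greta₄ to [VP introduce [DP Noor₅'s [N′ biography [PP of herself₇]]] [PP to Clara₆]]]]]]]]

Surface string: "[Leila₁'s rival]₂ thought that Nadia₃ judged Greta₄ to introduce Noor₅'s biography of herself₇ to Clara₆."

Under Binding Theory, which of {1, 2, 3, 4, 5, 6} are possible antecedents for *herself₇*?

{5}

*herself* is an anaphor, so Principle A applies: it must be bound in its binding domain.
Binding domain of *herself₇*: the possessed DP, whose subject is Noor₅.
*Leila₁* does not c-command the anaphor → cannot bind it.
*[Leila₁'s rival]₂* c-commands the anaphor but is outside its binding domain → cannot satisfy Principle A.
*Nadia₃* c-commands the anaphor but is outside its binding domain → cannot satisfy Principle A.
*Greta₄* c-commands the anaphor but is outside its binding domain → cannot satisfy Principle A.
*Noor₅* c-commands the anaphor within its binding domain → licit binder.
*Clara₆* does not c-command the anaphor → cannot bind it.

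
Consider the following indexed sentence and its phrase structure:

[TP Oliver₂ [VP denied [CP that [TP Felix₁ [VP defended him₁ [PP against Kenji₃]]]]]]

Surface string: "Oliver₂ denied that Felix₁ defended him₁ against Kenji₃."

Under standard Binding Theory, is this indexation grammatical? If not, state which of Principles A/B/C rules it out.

The two coindexed NPs are *Felix₁* and *him₁*.
*him₁* is a pronoun. Its binding domain is the embedded TP, whose subject is Felix₁.
*Felix₁* c-commands it within that domain and carries the same index.
The pronoun is locally bound → Principle B violation.

Principle B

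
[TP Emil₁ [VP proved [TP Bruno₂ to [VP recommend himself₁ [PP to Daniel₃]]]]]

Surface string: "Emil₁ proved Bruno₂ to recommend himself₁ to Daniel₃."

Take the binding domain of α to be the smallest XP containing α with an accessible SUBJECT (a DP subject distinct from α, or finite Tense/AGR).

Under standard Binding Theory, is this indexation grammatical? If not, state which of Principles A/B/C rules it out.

The two coindexed NPs are *Emil₁* and *himself₁*.
*himself₁* is an anaphor. Principle A requires it to be bound within its binding domain — the embedded TP, whose subject is Bruno₂.
Within that domain it is c-commanded by *Bruno₂*, which does not share its index.
*Emil₁* does c-command the anaphor, but from outside its binding domain.
The anaphor is unbound in its domain → Principle A violation.

Principle A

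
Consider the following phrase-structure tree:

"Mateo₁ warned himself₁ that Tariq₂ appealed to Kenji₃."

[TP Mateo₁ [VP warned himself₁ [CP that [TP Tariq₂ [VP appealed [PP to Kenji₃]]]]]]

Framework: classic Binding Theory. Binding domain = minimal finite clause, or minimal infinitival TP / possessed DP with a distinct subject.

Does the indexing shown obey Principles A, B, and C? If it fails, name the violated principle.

The two coindexed NPs are *Mateo₁* and *himself₁*.
*himself₁* is an anaphor; its binding domain is the matrix TP, whose subject is Mateo₁. *Mateo₁* c-commands it within that domain and shares its index, so Principle A is satisfied.
*Mateo₁* is an R-expression; *himself₁* does not c-command it, and no other NP shares its index, so Principle C is satisfied.
All principles are respected.

grammatical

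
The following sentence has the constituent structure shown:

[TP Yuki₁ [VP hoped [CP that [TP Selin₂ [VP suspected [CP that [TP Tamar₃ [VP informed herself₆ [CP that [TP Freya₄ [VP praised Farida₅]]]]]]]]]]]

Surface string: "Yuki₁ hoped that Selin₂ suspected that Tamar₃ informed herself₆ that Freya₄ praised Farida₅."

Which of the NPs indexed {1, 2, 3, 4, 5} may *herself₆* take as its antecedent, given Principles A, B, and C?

{3}

*herself* is an anaphor, so Principle A applies: it must be bound in its binding domain.
Binding domain of *herself₆*: the embedded TP, whose subject is Tamar₃.
*Yuki₁* c-commands the anaphor but is outside its binding domain → cannot satisfy Principle A.
*Selin₂* c-commands the anaphor but is outside its binding domain → cannot satisfy Principle A.
*Tamar₃* c-commands the anaphor within its binding domain → licit binder.
*Freya₄* does not c-command the anaphor → cannot bind it.
*Farida₅* does not c-command the anaphor → cannot bind it.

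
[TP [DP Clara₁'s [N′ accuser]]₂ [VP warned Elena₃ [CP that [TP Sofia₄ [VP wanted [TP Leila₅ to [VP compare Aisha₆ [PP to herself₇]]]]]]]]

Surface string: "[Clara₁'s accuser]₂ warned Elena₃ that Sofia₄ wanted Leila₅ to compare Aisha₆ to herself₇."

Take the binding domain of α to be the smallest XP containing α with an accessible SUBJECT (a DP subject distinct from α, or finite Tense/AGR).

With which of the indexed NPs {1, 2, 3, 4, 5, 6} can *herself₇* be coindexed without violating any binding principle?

{5, 6}

*herself* is an anaphor, so Principle A applies: it must be bound in its binding domain.
Binding domain of *herself₇*: the embedded TP, whose subject is Leila₅.
*Clara₁* does not c-command the anaphor → cannot bind it.
*[Clara₁'s accuser]₂* c-commands the anaphor but is outside its binding domain → cannot satisfy Principle A.
*Elena₃* c-commands the anaphor but is outside its binding domain → cannot satisfy Principle A.
*Sofia₄* c-commands the anaphor but is outside its binding domain → cannot satisfy Principle A.
*Leila₅* c-commands the anaphor within its binding domain → licit binder.
*Aisha₆* c-commands the anaphor within its binding domain → licit binder.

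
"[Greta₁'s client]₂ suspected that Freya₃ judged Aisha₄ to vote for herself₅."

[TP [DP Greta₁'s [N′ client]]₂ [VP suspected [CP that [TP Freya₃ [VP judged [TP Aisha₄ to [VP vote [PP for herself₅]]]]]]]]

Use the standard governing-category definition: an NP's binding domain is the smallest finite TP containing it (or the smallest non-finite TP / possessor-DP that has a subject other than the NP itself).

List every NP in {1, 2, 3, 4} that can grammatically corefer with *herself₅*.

*herself* is an anaphor, so Principle A applies: it must be bound in its binding domain.
Binding domain of *herself₅*: the embedded TP, whose subject is Aisha₄.
*Greta₁* does not c-command the anaphor → cannot bind it.
*[Greta₁'s client]₂* c-commands the anaphor but is outside its binding domain → cannot satisfy Principle A.
*Freya₃* c-commands the anaphor but is outside its binding domain → cannot satisfy Principle A.
*Aisha₄* c-commands the anaphor within its binding domain → licit binder.

{4}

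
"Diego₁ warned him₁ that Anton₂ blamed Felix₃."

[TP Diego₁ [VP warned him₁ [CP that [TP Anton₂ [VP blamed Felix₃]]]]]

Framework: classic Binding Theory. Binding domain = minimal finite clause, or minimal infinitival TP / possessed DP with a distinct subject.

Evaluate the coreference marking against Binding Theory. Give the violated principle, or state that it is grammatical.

Principle B

The two coindexed NPs are *Diego₁* and *him₁*.
*him₁* is a pronoun. Its binding domain is the matrix TP, whose subject is Diego₁.
*Diego₁* c-commands it within that domain and carries the same index.
The pronoun is locally bound → Principle B violation.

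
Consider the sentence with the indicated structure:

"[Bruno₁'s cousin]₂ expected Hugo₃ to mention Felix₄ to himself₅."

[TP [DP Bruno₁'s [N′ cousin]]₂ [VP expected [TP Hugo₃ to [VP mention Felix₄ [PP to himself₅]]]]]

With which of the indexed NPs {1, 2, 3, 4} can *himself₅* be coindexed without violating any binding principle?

*himself* is an anaphor, so Principle A applies: it must be bound in its binding domain.
Binding domain of *himself₅*: the embedded TP, whose subject is Hugo₃.
*Bruno₁* does not c-command the anaphor → cannot bind it.
*[Bruno₁'s cousin]₂* c-commands the anaphor but is outside its binding domain → cannot satisfy Principle A.
*Hugo₃* c-commands the anaphor within its binding domain → licit binder.
*Felix₄* c-commands the anaphor within its binding domain → licit binder.

{3, 4}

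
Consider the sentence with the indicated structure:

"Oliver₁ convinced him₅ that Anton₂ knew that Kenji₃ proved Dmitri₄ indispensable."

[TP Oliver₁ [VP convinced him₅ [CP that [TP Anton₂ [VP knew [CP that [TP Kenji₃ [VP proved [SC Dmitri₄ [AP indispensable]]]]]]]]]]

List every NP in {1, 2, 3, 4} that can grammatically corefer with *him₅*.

*him* is a pronoun, so Principle B applies: it must be free in its binding domain.
Binding domain of *him₅*: the matrix TP, whose subject is Oliver₁.
*Oliver₁* c-commands the pronoun within its binding domain → coindexation would violate Principle B.
*Anton₂*: the pronoun c-commands this R-expression → coindexation would violate Principle C on *Anton₂*.
*Kenji₃*: the pronoun c-commands this R-expression → coindexation would violate Principle C on *Kenji₃*.
*Dmitri₄*: the pronoun c-commands this R-expression → coindexation would violate Principle C on *Dmitri₄*.

none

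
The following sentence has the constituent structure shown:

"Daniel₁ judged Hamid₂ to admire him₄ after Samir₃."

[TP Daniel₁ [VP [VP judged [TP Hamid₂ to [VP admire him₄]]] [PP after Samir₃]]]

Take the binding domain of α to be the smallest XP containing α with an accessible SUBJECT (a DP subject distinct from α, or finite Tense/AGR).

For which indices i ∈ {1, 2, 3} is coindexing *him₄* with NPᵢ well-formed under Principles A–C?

*him* is a pronoun, so Principle B applies: it must be free in its binding domain.
Binding domain of *him₄*: the embedded TP, whose subject is Hamid₂.
*Daniel₁* c-commands the pronoun but from outside its binding domain, and is not c-commanded by it → coindexation permitted.
*Hamid₂* c-commands the pronoun within its binding domain → coindexation would violate Principle B.
*Samir₃* and the pronoun do not c-command one another → neither Principle B nor Principle C is at stake; coindexation permitted.

{1, 3}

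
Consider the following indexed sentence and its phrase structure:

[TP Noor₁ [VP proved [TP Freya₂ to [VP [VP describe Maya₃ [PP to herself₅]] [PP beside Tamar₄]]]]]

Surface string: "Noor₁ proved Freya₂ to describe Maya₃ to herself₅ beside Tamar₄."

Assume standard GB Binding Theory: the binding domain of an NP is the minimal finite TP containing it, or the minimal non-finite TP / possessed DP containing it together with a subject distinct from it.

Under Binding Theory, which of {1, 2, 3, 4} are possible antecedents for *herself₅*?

{2, 3}

*herself* is an anaphor, so Principle A applies: it must be bound in its binding domain.
Binding domain of *herself₅*: the embedded TP, whose subject is Freya₂.
*Noor₁* c-commands the anaphor but is outside its binding domain → cannot satisfy Principle A.
*Freya₂* c-commands the anaphor within its binding domain → licit binder.
*Maya₃* c-commands the anaphor within its binding domain → licit binder.
*Tamar₄* does not c-command the anaphor → cannot bind it.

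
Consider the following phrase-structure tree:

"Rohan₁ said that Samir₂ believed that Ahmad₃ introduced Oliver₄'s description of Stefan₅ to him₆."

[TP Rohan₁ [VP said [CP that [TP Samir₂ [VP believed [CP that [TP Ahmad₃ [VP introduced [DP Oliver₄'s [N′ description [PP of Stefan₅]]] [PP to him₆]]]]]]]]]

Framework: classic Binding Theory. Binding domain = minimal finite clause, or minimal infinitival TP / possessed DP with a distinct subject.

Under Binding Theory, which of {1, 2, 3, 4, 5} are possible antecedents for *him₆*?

{1, 2, 4, 5}

*him* is a pronoun, so Principle B applies: it must be free in its binding domain.
Binding domain of *him₆*: the embedded TP, whose subject is Ahmad₃.
*Rohan₁* c-commands the pronoun but from outside its binding domain, and is not c-commanded by it → coindexation permitted.
*Samir₂* c-commands the pronoun but from outside its binding domain, and is not c-commanded by it → coindexation permitted.
*Ahmad₃* c-commands the pronoun within its binding domain → coindexation would violate Principle B.
*Oliver₄* and the pronoun do not c-command one another → neither Principle B nor Principle C is at stake; coindexation permitted.
*Stefan₅* and the pronoun do not c-command one another → neither Principle B nor Principle C is at stake; coindexation permitted.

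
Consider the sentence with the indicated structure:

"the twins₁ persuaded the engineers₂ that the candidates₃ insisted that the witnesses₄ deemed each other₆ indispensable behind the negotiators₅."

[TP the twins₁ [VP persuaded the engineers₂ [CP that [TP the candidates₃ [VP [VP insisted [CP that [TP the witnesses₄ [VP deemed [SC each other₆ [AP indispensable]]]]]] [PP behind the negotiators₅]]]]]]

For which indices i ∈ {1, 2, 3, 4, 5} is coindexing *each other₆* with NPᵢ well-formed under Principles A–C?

{4}

*each other* is an anaphor, so Principle A applies: it must be bound in its binding domain.
Binding domain of *each other₆*: the embedded TP, whose subject is the witnesses₄.
*the twins₁* c-commands the anaphor but is outside its binding domain → cannot satisfy Principle A.
*the engineers₂* c-commands the anaphor but is outside its binding domain → cannot satisfy Principle A.
*the candidates₃* c-commands the anaphor but is outside its binding domain → cannot satisfy Principle A.
*the witnesses₄* c-commands the anaphor within its binding domain → licit binder.
*the negotiators₅* does not c-command the anaphor → cannot bind it.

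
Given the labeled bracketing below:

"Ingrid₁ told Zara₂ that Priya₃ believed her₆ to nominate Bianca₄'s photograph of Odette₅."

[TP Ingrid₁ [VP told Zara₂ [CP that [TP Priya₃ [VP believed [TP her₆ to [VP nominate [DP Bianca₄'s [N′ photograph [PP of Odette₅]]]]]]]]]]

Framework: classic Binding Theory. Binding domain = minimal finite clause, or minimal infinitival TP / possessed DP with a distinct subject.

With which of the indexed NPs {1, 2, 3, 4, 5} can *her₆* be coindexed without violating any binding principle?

{1, 2}

*her* is a pronoun, so Principle B applies: it must be free in its binding domain.
Binding domain of *her₆*: the embedded TP, whose subject is Priya₃.
*Ingrid₁* c-commands the pronoun but from outside its binding domain, and is not c-commanded by it → coindexation permitted.
*Zara₂* c-commands the pronoun but from outside its binding domain, and is not c-commanded by it → coindexation permitted.
*Priya₃* c-commands the pronoun within its binding domain → coindexation would violate Principle B.
*Bianca₄*: the pronoun c-commands this R-expression → coindexation would violate Principle C on *Bianca₄*.
*Odette₅*: the pronoun c-commands this R-expression → coindexation would violate Principle C on *Odette₅*.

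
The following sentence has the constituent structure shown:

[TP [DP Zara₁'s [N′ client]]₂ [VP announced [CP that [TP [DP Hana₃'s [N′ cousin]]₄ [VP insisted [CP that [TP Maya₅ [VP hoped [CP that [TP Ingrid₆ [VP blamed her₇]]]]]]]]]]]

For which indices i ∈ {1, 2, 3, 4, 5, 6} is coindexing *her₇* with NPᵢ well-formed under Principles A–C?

*her* is a pronoun, so Principle B applies: it must be free in its binding domain.
Binding domain of *her₇*: the embedded TP, whose subject is Ingrid₆.
*Zara₁* and the pronoun do not c-command one another → neither Principle B nor Principle C is at stake; coindexation permitted.
*[Zara₁'s client]₂* c-commands the pronoun but from outside its binding domain, and is not c-commanded by it → coindexation permitted.
*Hana₃* and the pronoun do not c-command one another → neither Principle B nor Principle C is at stake; coindexation permitted.
*[Hana₃'s cousin]₄* c-commands the pronoun but from outside its binding domain, and is not c-commanded by it → coindexation permitted.
*Maya₅* c-commands the pronoun but from outside its binding domain, and is not c-commanded by it → coindexation permitted.
*Ingrid₆* c-commands the pronoun within its binding domain → coindexation would violate Principle B.

{1, 2, 3, 4, 5}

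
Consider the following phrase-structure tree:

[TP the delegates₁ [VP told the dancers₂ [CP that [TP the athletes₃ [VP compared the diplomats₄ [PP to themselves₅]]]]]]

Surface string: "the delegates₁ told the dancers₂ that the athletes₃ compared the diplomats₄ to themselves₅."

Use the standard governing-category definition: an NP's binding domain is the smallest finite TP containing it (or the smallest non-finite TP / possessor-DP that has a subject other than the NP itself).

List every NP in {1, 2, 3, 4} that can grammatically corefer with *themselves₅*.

{3, 4}

*themselves* is an anaphor, so Principle A applies: it must be bound in its binding domain.
Binding domain of *themselves₅*: the embedded TP, whose subject is the athletes₃.
*the delegates₁* c-commands the anaphor but is outside its binding domain → cannot satisfy Principle A.
*the dancers₂* c-commands the anaphor but is outside its binding domain → cannot satisfy Principle A.
*the athletes₃* c-commands the anaphor within its binding domain → licit binder.
*the diplomats₄* c-commands the anaphor within its binding domain → licit binder.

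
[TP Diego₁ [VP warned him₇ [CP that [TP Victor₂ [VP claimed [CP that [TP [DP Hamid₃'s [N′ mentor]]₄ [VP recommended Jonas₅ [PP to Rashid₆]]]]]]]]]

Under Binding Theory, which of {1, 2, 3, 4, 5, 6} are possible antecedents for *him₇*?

none

*him* is a pronoun, so Principle B applies: it must be free in its binding domain.
Binding domain of *him₇*: the matrix TP, whose subject is Diego₁.
*Diego₁* c-commands the pronoun within its binding domain → coindexation would violate Principle B.
*Victor₂*: the pronoun c-commands this R-expression → coindexation would violate Principle C on *Victor₂*.
*Hamid₃*: the pronoun c-commands this R-expression → coindexation would violate Principle C on *Hamid₃*.
*[Hamid₃'s mentor]₄*: the pronoun c-commands this R-expression → coindexation would violate Principle C on *[Hamid₃'s mentor]₄*.
*Jonas₅*: the pronoun c-commands this R-expression → coindexation would violate Principle C on *Jonas₅*.
*Rashid₆*: the pronoun c-commands this R-expression → coindexation would violate Principle C on *Rashid₆*.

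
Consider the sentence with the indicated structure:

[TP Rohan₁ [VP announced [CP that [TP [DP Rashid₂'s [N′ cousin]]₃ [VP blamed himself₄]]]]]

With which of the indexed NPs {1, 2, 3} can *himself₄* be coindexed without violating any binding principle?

{3}

*himself* is an anaphor, so Principle A applies: it must be bound in its binding domain.
Binding domain of *himself₄*: the embedded TP, whose subject is [Rashid₂'s cousin]₃.
*Rohan₁* c-commands the anaphor but is outside its binding domain → cannot satisfy Principle A.
*Rashid₂* does not c-command the anaphor → cannot bind it.
*[Rashid₂'s cousin]₃* c-commands the anaphor within its binding domain → licit binder.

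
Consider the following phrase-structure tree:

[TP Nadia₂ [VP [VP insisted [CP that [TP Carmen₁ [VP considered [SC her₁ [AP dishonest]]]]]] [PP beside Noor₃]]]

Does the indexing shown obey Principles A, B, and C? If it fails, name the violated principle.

Principle B

The two coindexed NPs are *Carmen₁* and *her₁*.
*her₁* is a pronoun. Its binding domain is the embedded TP, whose subject is Carmen₁.
*Carmen₁* c-commands it within that domain and carries the same index.
The pronoun is locally bound → Principle B violation.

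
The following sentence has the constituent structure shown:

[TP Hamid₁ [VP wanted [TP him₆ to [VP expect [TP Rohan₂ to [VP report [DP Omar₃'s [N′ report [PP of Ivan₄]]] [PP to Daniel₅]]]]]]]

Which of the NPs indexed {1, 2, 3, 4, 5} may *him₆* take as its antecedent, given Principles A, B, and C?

none

*him* is a pronoun, so Principle B applies: it must be free in its binding domain.
Binding domain of *him₆*: the matrix TP, whose subject is Hamid₁.
*Hamid₁* c-commands the pronoun within its binding domain → coindexation would violate Principle B.
*Rohan₂*: the pronoun c-commands this R-expression → coindexation would violate Principle C on *Rohan₂*.
*Omar₃*: the pronoun c-commands this R-expression → coindexation would violate Principle C on *Omar₃*.
*Ivan₄*: the pronoun c-commands this R-expression → coindexation would violate Principle C on *Ivan₄*.
*Daniel₅*: the pronoun c-commands this R-expression → coindexation would violate Principle C on *Daniel₅*.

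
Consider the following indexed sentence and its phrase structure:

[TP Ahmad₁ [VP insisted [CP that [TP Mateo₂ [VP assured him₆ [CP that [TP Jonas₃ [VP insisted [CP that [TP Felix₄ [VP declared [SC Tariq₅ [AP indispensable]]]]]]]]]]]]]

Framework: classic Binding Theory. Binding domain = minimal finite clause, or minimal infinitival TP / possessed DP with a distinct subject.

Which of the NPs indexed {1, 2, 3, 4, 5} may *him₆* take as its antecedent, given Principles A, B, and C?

{1}

*him* is a pronoun, so Principle B applies: it must be free in its binding domain.
Binding domain of *him₆*: the embedded TP, whose subject is Mateo₂.
*Ahmad₁* c-commands the pronoun but from outside its binding domain, and is not c-commanded by it → coindexation permitted.
*Mateo₂* c-commands the pronoun within its binding domain → coindexation would violate Principle B.
*Jonas₃*: the pronoun c-commands this R-expression → coindexation would violate Principle C on *Jonas₃*.
*Felix₄*: the pronoun c-commands this R-expression → coindexation would violate Principle C on *Felix₄*.
*Tariq₅*: the pronoun c-commands this R-expression → coindexation would violate Principle C on *Tariq₅*.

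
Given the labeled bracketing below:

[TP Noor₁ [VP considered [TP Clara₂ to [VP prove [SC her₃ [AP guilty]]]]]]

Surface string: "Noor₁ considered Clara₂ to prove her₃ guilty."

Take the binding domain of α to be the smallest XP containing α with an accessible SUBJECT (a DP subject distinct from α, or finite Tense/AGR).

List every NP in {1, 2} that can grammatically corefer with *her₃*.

*her* is a pronoun, so Principle B applies: it must be free in its binding domain.
Binding domain of *her₃*: the embedded TP, whose subject is Clara₂.
*Noor₁* c-commands the pronoun but from outside its binding domain, and is not c-commanded by it → coindexation permitted.
*Clara₂* c-commands the pronoun within its binding domain → coindexation would violate Principle B.

{1}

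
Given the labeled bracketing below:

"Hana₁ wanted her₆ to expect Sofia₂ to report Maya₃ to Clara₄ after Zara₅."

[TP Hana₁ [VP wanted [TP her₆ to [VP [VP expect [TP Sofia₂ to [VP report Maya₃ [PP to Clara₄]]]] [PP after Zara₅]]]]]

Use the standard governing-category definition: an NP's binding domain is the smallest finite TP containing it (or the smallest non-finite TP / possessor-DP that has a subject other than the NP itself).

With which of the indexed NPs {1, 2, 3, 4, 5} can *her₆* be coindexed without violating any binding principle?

*her* is a pronoun, so Principle B applies: it must be free in its binding domain.
Binding domain of *her₆*: the matrix TP, whose subject is Hana₁.
*Hana₁* c-commands the pronoun within its binding domain → coindexation would violate Principle B.
*Sofia₂*: the pronoun c-commands this R-expression → coindexation would violate Principle C on *Sofia₂*.
*Maya₃*: the pronoun c-commands this R-expression → coindexation would violate Principle C on *Maya₃*.
*Clara₄*: the pronoun c-commands this R-expression → coindexation would violate Principle C on *Clara₄*.
*Zara₅*: the pronoun c-commands this R-expression → coindexation would violate Principle C on *Zara₅*.

none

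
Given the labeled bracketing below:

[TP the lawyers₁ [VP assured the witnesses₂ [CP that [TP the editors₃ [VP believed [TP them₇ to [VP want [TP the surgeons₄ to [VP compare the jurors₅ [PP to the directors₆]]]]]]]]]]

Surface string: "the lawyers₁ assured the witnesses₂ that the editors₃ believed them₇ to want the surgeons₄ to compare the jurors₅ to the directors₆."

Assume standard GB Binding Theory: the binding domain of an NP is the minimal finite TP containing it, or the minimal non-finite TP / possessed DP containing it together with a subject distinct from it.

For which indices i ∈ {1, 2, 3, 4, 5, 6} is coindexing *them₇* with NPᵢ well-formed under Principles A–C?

*them* is a pronoun, so Principle B applies: it must be free in its binding domain.
Binding domain of *them₇*: the embedded TP, whose subject is the editors₃.
*the lawyers₁* c-commands the pronoun but from outside its binding domain, and is not c-commanded by it → coindexation permitted.
*the witnesses₂* c-commands the pronoun but from outside its binding domain, and is not c-commanded by it → coindexation permitted.
*the editors₃* c-commands the pronoun within its binding domain → coindexation would violate Principle B.
*the surgeons₄*: the pronoun c-commands this R-expression → coindexation would violate Principle C on *the surgeons₄*.
*the jurors₅*: the pronoun c-commands this R-expression → coindexation would violate Principle C on *the jurors₅*.
*the directors₆*: the pronoun c-commands this R-expression → coindexation would violate Principle C on *the directors₆*.

{1, 2}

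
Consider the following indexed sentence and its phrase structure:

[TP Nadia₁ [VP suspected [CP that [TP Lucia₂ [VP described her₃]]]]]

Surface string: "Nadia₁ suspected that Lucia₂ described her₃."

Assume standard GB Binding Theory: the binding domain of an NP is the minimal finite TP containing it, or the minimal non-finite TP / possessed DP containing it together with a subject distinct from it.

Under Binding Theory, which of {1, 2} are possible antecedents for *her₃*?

*her* is a pronoun, so Principle B applies: it must be free in its binding domain.
Binding domain of *her₃*: the embedded TP, whose subject is Lucia₂.
*Nadia₁* c-commands the pronoun but from outside its binding domain, and is not c-commanded by it → coindexation permitted.
*Lucia₂* c-commands the pronoun within its binding domain → coindexation would violate Principle B.

{1}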